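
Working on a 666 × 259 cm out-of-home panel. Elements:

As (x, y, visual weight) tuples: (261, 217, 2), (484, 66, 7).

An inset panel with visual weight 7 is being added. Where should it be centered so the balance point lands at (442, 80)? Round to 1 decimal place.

With the inset panel, Σw becomes 2 + 7 + 7 = 16.
Along x: (3910 + 7·x) / 16 = 442 (existing moment 2·261 + 7·484 = 3910) ⇒ x = (7072 − 3910) / 7 ≈ 451.71.
Along y: (896 + 7·y) / 16 = 80 (existing moment 2·217 + 7·66 = 896) ⇒ y = (1280 − 896) / 7 ≈ 54.86.

(451.7, 54.9)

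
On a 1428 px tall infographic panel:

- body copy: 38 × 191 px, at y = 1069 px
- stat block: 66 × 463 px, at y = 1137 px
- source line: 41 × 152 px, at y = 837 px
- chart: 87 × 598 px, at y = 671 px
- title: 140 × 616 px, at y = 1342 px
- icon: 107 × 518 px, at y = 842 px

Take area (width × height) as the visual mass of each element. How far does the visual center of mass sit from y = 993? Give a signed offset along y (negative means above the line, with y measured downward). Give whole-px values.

Taking area as weight: body copy 38·191 = 7258, stat block 66·463 = 30558, source line 41·152 = 6232, chart 87·598 = 52026, title 140·616 = 86240, icon 107·518 = 55426. Sum 237740.
y-moment: 7258·1069 + 30558·1137 + 6232·837 + 52026·671 + 86240·1342 + 55426·842 = 245031650; centroid 245031650/237740 ≈ 1030.67.
Against y = 993, that's 1030.67 − 993 = 37.67.

≈ 38 px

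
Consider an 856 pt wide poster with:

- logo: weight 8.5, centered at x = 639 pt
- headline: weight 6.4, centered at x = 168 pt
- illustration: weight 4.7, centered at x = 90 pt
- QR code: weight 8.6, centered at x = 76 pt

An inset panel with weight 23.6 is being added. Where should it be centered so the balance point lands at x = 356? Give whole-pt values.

With the inset panel, Σw becomes 8.5 + 6.4 + 4.7 + 8.6 + 23.6 = 51.8.
x: target moment 51.8×356 = 18440.8; current 8.5·639 + 6.4·168 + 4.7·90 + 8.6·76 = 7583.3; the inset panel supplies 10857.5, so x = 10857.5/23.6 ≈ 460.06.

x ≈ 460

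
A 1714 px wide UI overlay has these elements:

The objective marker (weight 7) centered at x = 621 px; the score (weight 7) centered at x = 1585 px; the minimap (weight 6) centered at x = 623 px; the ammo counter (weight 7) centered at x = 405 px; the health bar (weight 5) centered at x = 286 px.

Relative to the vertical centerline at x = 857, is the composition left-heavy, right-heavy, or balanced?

Σw = 7 + 7 + 6 + 7 + 5 = 32.
x: (7·621 + 7·1585 + 6·623 + 7·405 + 5·286) / 32 = 23445 / 32 ≈ 732.66
732.7 vs midline 857 → left-heavy.

left-heavy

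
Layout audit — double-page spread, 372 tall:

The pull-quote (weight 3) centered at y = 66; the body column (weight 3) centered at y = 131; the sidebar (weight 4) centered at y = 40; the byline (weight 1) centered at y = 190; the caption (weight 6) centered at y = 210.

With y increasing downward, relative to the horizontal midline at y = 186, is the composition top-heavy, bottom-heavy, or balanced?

Weights sum to 3 + 3 + 4 + 1 + 6 = 17.
y: (3·66 + 3·131 + 4·40 + 1·190 + 6·210) / 17 = 2201 / 17 ≈ 129.47
Since 129.5 is above (smaller y than) 186, the composition reads top-heavy.

top-heavy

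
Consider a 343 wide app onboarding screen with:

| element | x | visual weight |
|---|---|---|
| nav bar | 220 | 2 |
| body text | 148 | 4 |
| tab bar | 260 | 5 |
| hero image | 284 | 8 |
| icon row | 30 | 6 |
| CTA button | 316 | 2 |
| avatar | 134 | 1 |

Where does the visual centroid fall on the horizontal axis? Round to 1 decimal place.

x ≈ 198.2

Weights sum to 2 + 4 + 5 + 8 + 6 + 2 + 1 = 28.
x: moment 5550 / weight 28 ≈ 198.21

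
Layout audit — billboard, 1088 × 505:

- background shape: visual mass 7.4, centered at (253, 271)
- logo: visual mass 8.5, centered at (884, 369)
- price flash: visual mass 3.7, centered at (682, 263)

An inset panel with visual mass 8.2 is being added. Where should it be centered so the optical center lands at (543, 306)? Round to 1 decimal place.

With the inset panel, Σw becomes 7.4 + 8.5 + 3.7 + 8.2 = 27.8.
x: need Σw·x = 27.8·543 = 15095.4. Existing = 7.4·253 + 8.5·884 + 3.7·682 = 11909.6. Remainder 3185.8 / 8.2 ≈ 388.51.
y: need Σw·y = 27.8·306 = 8506.8. Existing = 7.4·271 + 8.5·369 + 3.7·263 = 6115.0. Remainder 2391.8 / 8.2 ≈ 291.68.

(388.5, 291.7)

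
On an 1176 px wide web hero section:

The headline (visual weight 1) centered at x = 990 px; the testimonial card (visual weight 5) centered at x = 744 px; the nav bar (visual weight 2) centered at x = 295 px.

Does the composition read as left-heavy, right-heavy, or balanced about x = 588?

right-heavy

Weights sum to 1 + 5 + 2 = 8.
Σw·x = 1·990 + 5·744 + 2·295 = 5300, so x̄ = 5300/8 ≈ 662.50.
662.5 vs midline 588 → right-heavy.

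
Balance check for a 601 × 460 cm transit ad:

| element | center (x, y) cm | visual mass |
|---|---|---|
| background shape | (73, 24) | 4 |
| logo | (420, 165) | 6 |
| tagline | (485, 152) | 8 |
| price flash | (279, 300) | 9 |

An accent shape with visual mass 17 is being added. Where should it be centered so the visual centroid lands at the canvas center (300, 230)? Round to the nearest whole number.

After adding the accent shape, total weight = 4 + 6 + 8 + 9 + 17 = 44.
Along x: (9203 + 17·x) / 44 = 300 (existing moment 4·73 + 6·420 + 8·485 + 9·279 = 9203) ⇒ x = (13200 − 9203) / 17 ≈ 235.12.
Along y: (5002 + 17·y) / 44 = 230 (existing moment 4·24 + 6·165 + 8·152 + 9·300 = 5002) ⇒ y = (10120 − 5002) / 17 ≈ 301.06.

(235, 301)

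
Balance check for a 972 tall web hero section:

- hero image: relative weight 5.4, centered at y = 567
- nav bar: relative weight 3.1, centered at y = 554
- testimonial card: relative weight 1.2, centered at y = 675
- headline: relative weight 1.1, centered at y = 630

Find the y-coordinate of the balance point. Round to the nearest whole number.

y ≈ 582

Σw = 5.4 + 3.1 + 1.2 + 1.1 = 10.8.
y-moment: 5.4·567 + 3.1·554 + 1.2·675 + 1.1·630 = 6282.2; centroid 6282.2/10.8 ≈ 581.69.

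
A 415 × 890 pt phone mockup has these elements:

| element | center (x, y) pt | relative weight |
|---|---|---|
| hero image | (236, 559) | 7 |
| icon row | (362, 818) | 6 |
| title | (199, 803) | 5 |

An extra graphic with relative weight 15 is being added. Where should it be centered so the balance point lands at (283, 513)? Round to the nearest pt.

(301, 273)

After adding the extra graphic, total weight = 7 + 6 + 5 + 15 = 33.
x: need Σw·x = 33·283 = 9339. Existing = 7·236 + 6·362 + 5·199 = 4819. Remainder 4520 / 15 ≈ 301.33.
y: need Σw·y = 33·513 = 16929. Existing = 7·559 + 6·818 + 5·803 = 12836. Remainder 4093 / 15 ≈ 272.87.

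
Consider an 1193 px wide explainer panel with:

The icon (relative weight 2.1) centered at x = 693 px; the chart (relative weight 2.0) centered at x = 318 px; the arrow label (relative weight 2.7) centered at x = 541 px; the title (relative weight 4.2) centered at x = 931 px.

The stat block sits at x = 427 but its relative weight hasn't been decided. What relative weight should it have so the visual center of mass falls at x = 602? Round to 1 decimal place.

Fixed elements: Σw = 2.1 + 2.0 + 2.7 + 4.2 = 11.0, Σw·x = 2.1·693 + 2.0·318 + 2.7·541 + 4.2·931 = 7462.2.
For the centroid to hit 602: (7462.2 + w·427) / (11.0 + w) = 602.
So w = (602·11.0 − 7462.2)/(427 − 602) = -840.2/-175 ≈ 4.80.

w ≈ 4.8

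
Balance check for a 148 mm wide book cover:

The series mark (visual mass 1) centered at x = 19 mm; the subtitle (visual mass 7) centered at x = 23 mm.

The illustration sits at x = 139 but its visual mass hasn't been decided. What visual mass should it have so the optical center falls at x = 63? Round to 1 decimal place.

w ≈ 4.3

Known weights sum to 1 + 7 = 8; their moment is 1·19 + 7·23 = 180.
Balance at x = 63 requires (180 + w·139) / (8 + w) = 63.
So w = (63·8 − 180)/(139 − 63) = 324/76 ≈ 4.26.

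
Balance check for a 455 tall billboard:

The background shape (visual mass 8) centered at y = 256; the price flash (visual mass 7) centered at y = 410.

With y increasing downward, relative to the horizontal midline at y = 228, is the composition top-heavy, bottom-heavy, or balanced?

bottom-heavy

Weights sum to 8 + 7 = 15.
y-moment: 8·256 + 7·410 = 4918; centroid 4918/15 ≈ 327.87.
327.9 lies below (larger y than) the midline 228, so the layout is bottom-heavy.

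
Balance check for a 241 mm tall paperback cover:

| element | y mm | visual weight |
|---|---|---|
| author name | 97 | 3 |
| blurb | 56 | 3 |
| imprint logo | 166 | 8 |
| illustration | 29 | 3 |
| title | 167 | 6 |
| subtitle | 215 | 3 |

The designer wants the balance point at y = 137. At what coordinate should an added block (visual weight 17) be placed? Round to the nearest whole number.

With the added block, Σw becomes 3 + 3 + 8 + 3 + 6 + 3 + 17 = 43.
y: need Σw·y = 43·137 = 5891. Existing = 3·97 + 3·56 + 8·166 + 3·29 + 6·167 + 3·215 = 3521. Remainder 2370 / 17 ≈ 139.41.

y ≈ 139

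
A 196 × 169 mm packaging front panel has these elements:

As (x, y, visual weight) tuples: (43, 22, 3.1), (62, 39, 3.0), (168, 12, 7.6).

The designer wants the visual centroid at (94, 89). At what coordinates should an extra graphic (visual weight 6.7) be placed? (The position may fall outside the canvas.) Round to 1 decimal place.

After adding the extra graphic, total weight = 3.1 + 3.0 + 7.6 + 6.7 = 20.4.
Along x: (1596.1 + 6.7·x) / 20.4 = 94 (existing moment 3.1·43 + 3.0·62 + 7.6·168 = 1596.1) ⇒ x = (1917.6 − 1596.1) / 6.7 ≈ 47.99.
Along y: (276.4 + 6.7·y) / 20.4 = 89 (existing moment 3.1·22 + 3.0·39 + 7.6·12 = 276.4) ⇒ y = (1815.6 − 276.4) / 6.7 ≈ 229.73.

(48.0, 229.7)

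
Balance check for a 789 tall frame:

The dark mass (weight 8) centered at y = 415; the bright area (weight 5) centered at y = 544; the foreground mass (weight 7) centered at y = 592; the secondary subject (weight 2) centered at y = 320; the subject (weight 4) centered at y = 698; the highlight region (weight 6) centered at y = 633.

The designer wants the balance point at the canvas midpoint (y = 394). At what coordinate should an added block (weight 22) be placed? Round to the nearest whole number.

y ≈ 176

New total weight: (8 + 5 + 7 + 2 + 4 + 6) + 22 = 54.
Along y: (17414 + 22·y) / 54 = 394 (existing moment 8·415 + 5·544 + 7·592 + 2·320 + 4·698 + 6·633 = 17414) ⇒ y = (21276 − 17414) / 22 ≈ 175.55.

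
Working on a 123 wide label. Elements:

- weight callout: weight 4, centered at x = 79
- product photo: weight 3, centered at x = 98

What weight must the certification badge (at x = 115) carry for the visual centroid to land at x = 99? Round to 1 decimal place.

Known weights sum to 4 + 3 = 7; their moment is 4·79 + 3·98 = 610.
Balance at x = 99 requires (610 + w·115) / (7 + w) = 99.
Solving: w = (99·7 − 610) / (115 − 99) = 83 / 16 ≈ 5.19.

w ≈ 5.2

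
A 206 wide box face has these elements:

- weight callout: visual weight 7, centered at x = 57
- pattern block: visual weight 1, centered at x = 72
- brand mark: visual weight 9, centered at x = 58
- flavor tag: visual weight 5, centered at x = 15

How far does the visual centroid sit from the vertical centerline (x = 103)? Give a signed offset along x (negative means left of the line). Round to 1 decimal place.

≈ -54.5

Weights sum to 7 + 1 + 9 + 5 = 22.
Σw·x = 7·57 + 1·72 + 9·58 + 5·15 = 1068, so x̄ = 1068/22 ≈ 48.55.
Difference: 48.55 − 103 ≈ -54.45.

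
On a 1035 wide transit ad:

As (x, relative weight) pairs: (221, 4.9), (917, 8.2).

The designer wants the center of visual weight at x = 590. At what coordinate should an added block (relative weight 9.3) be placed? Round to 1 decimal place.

After adding the added block, total weight = 4.9 + 8.2 + 9.3 = 22.4.
x: need Σw·x = 22.4·590 = 13216.0. Existing = 4.9·221 + 8.2·917 = 8602.3. Remainder 4613.7 / 9.3 ≈ 496.10.

x ≈ 496.1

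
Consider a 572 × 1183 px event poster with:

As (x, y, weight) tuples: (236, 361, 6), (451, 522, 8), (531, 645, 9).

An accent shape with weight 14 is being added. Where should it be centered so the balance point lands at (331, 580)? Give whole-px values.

New total weight: (6 + 8 + 9) + 14 = 37.
x: need Σw·x = 37·331 = 12247. Existing = 6·236 + 8·451 + 9·531 = 9803. Remainder 2444 / 14 ≈ 174.57.
y: need Σw·y = 37·580 = 21460. Existing = 6·361 + 8·522 + 9·645 = 12147. Remainder 9313 / 14 ≈ 665.21.

(175, 665)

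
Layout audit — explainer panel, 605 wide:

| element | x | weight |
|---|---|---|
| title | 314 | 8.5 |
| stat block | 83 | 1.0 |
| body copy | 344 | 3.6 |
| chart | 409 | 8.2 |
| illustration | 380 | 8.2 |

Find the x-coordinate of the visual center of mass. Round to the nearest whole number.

x ≈ 355

Weights sum to 8.5 + 1.0 + 3.6 + 8.2 + 8.2 = 29.5.
x: (8.5·314 + 1.0·83 + 3.6·344 + 8.2·409 + 8.2·380) / 29.5 = 10460.2 / 29.5 ≈ 354.58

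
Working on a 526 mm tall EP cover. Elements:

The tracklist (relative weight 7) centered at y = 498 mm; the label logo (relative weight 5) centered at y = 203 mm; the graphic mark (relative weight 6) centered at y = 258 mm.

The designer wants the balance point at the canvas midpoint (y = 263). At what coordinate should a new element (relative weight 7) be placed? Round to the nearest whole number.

With the new element, Σw becomes 7 + 5 + 6 + 7 = 25.
y: need Σw·y = 25·263 = 6575. Existing = 7·498 + 5·203 + 6·258 = 6049. Remainder 526 / 7 ≈ 75.14.

y ≈ 75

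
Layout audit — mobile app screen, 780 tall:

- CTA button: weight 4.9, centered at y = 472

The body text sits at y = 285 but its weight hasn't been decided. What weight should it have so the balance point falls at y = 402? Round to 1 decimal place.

w ≈ 2.9

The single fixed element contributes weight 4.9, moment 4.9·472 = 2312.8.
Set Σw·y/Σw = 402: (2312.8 + 285w) = 402·(4.9 + w).
Rearranging, w·(285 − 402) = 402·4.9 − 2312.8 = -343.0, so w ≈ -343.0/-117 = 2.93.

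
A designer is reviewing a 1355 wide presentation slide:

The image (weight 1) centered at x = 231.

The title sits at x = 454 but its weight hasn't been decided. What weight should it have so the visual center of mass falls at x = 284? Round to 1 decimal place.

The single fixed element contributes weight 1, moment 1·231 = 231.
For the centroid to hit 284: (231 + w·454) / (1 + w) = 284.
Rearranging, w·(454 − 284) = 284·1 − 231 = 53, so w ≈ 53/170 = 0.31.

w ≈ 0.3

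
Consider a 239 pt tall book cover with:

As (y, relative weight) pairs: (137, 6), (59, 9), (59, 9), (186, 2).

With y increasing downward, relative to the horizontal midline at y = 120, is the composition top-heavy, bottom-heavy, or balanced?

Σw = 6 + 9 + 9 + 2 = 26.
Σw·y = 6·137 + 9·59 + 9·59 + 2·186 = 2256, so ȳ = 2256/26 ≈ 86.77.
Since 86.8 is above (smaller y than) 120, the composition reads top-heavy.

top-heavy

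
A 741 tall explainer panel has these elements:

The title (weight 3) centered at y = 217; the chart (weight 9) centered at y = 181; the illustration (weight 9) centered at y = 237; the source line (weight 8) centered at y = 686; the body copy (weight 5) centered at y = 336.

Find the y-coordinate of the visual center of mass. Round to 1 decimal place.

y ≈ 340.6

Total weight = 3 + 9 + 9 + 8 + 5 = 34.
y-moment: 3·217 + 9·181 + 9·237 + 8·686 + 5·336 = 11581; centroid 11581/34 ≈ 340.62.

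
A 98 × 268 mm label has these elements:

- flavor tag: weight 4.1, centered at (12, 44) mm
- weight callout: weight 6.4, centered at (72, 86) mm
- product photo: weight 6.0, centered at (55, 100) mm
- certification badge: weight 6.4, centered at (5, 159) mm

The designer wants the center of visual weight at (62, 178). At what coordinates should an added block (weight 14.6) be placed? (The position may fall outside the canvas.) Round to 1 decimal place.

With the added block, Σw becomes 4.1 + 6.4 + 6.0 + 6.4 + 14.6 = 37.5.
x: target moment 37.5×62 = 2325.0; current 4.1·12 + 6.4·72 + 6.0·55 + 6.4·5 = 872.0; the added block supplies 1453.0, so x = 1453.0/14.6 ≈ 99.52.
y: target moment 37.5×178 = 6675.0; current 4.1·44 + 6.4·86 + 6.0·100 + 6.4·159 = 2348.4; the added block supplies 4326.6, so y = 4326.6/14.6 ≈ 296.34.

(99.5, 296.3)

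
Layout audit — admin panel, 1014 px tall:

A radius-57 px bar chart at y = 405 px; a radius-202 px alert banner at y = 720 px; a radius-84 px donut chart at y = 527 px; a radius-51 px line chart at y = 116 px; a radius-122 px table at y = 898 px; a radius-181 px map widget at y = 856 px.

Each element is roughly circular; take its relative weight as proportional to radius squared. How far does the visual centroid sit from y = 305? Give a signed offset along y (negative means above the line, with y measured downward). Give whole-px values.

≈ 446 px

Weights ∝ r²: bar chart 57² = 3249, alert banner 202² = 40804, donut chart 84² = 7056, line chart 51² = 2601, table 122² = 14884, map widget 181² = 32761; Σw = 101355.
y: moment 76124201 / weight 101355 ≈ 751.07
Against y = 305, that's 751.07 − 305 = 446.07.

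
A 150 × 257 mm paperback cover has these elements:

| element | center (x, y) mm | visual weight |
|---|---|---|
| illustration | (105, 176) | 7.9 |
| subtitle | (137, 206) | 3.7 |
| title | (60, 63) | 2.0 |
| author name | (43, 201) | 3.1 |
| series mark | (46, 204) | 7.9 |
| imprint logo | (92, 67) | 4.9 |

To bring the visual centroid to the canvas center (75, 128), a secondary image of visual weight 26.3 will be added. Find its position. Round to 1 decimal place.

(67.7, 87.5)

After adding the secondary image, total weight = 7.9 + 3.7 + 2.0 + 3.1 + 7.9 + 4.9 + 26.3 = 55.8.
Along x: (2403.9 + 26.3·x) / 55.8 = 75 (existing moment 7.9·105 + 3.7·137 + 2.0·60 + 3.1·43 + 7.9·46 + 4.9·92 = 2403.9) ⇒ x = (4185.0 − 2403.9) / 26.3 ≈ 67.72.
Along y: (4841.6 + 26.3·y) / 55.8 = 128 (existing moment 7.9·176 + 3.7·206 + 2.0·63 + 3.1·201 + 7.9·204 + 4.9·67 = 4841.6) ⇒ y = (7142.4 − 4841.6) / 26.3 ≈ 87.48.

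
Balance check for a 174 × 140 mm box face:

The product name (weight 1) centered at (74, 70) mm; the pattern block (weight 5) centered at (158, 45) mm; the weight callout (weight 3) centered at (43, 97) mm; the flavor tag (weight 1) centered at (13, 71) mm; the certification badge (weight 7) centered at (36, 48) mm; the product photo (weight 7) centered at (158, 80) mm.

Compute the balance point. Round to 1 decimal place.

(98.5, 64.7)

Total weight = 1 + 5 + 3 + 1 + 7 + 7 = 24.
x-moment: 1·74 + 5·158 + 3·43 + 1·13 + 7·36 + 7·158 = 2364; centroid 2364/24 ≈ 98.50.
y-moment: 1·70 + 5·45 + 3·97 + 1·71 + 7·48 + 7·80 = 1553; centroid 1553/24 ≈ 64.71.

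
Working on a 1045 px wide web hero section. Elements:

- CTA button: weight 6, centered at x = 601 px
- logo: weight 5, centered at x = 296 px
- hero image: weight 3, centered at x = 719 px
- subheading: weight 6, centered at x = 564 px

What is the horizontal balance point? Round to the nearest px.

x ≈ 531

Total weight = 6 + 5 + 3 + 6 = 20.
x: (6·601 + 5·296 + 3·719 + 6·564) / 20 = 10627 / 20 ≈ 531.35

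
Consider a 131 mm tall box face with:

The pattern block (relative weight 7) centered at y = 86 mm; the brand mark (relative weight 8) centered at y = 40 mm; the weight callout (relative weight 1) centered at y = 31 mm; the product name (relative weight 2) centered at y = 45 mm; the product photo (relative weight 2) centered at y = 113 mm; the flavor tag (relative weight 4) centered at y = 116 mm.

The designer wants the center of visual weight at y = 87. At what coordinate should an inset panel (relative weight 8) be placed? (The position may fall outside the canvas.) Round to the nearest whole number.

With the inset panel, Σw becomes 7 + 8 + 1 + 2 + 2 + 4 + 8 = 32.
Along y: (1733 + 8·y) / 32 = 87 (existing moment 7·86 + 8·40 + 1·31 + 2·45 + 2·113 + 4·116 = 1733) ⇒ y = (2784 − 1733) / 8 ≈ 131.38.

y ≈ 131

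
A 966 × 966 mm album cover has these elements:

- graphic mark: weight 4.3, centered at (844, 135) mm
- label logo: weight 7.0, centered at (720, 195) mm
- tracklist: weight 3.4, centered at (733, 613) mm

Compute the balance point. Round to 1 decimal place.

Weights sum to 4.3 + 7.0 + 3.4 = 14.7.
x: (4.3·844 + 7.0·720 + 3.4·733) / 14.7 = 11161.4 / 14.7 ≈ 759.28
y: (4.3·135 + 7.0·195 + 3.4·613) / 14.7 = 4029.7 / 14.7 ≈ 274.13

(759.3, 274.1)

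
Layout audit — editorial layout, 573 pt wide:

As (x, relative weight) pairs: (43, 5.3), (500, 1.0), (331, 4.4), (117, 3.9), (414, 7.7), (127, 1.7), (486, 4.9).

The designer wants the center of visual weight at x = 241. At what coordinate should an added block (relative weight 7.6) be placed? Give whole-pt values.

x ≈ 49

New total weight: (5.3 + 1.0 + 4.4 + 3.9 + 7.7 + 1.7 + 4.9) + 7.6 = 36.5.
Along x: (8425.7 + 7.6·x) / 36.5 = 241 (existing moment 5.3·43 + 1.0·500 + 4.4·331 + 3.9·117 + 7.7·414 + 1.7·127 + 4.9·486 = 8425.7) ⇒ x = (8796.5 − 8425.7) / 7.6 ≈ 48.79.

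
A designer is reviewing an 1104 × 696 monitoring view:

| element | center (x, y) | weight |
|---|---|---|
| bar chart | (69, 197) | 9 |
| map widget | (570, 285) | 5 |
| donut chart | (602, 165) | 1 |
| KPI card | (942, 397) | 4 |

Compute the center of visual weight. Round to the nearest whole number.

Total weight = 9 + 5 + 1 + 4 = 19.
x-moment: 9·69 + 5·570 + 1·602 + 4·942 = 7841; centroid 7841/19 ≈ 412.68.
y-moment: 9·197 + 5·285 + 1·165 + 4·397 = 4951; centroid 4951/19 ≈ 260.58.

(413, 261)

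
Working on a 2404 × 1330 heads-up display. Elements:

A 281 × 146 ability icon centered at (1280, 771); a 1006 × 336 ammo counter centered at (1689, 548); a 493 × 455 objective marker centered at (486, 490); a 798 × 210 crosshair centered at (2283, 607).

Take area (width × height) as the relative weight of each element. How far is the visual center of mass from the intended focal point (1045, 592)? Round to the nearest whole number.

≈ 403

Areas → weights: ability icon 281·146 = 41026, ammo counter 1006·336 = 338016, objective marker 493·455 = 224315, crosshair 798·210 = 167580; Σw = 770937.
x-moment: 41026·1280 + 338016·1689 + 224315·486 + 167580·2283 = 1115024534; centroid 1115024534/770937 ≈ 1446.32.
y-moment: 41026·771 + 338016·548 + 224315·490 + 167580·607 = 428499224; centroid 428499224/770937 ≈ 555.82.
Offset from (1045, 592): Δx ≈ 401.32, Δy ≈ -36.18; distance = √(Δx² + Δy²) ≈ 402.95.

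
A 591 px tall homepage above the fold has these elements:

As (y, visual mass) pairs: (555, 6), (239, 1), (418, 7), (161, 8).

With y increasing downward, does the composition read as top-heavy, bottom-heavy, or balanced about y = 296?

Σw = 6 + 1 + 7 + 8 = 22.
y-moment: 6·555 + 1·239 + 7·418 + 8·161 = 7783; centroid 7783/22 ≈ 353.77.
353.8 lies below (larger y than) the midline 296, so the layout is bottom-heavy.

bottom-heavy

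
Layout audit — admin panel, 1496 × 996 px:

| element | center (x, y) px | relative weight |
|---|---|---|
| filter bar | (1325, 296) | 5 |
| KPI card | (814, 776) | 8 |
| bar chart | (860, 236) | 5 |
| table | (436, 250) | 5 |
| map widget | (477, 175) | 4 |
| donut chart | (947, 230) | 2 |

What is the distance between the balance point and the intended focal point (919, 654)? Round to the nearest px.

≈ 288 px

Σw = 5 + 8 + 5 + 5 + 4 + 2 = 29.
Σw·x = 23419; x̄ = 23419/29 ≈ 807.55.
Σw·y = 11278; ȳ = 11278/29 ≈ 388.90.
From (919, 654): dx = -111.45, dy = -265.10, so the distance is √(dx²+dy²) ≈ 287.58.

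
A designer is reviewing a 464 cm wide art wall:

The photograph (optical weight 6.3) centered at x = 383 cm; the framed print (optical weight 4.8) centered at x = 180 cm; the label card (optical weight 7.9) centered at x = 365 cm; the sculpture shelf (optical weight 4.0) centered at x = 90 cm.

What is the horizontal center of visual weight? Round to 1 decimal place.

x ≈ 283.5

Total weight = 6.3 + 4.8 + 7.9 + 4.0 = 23.0.
x: (6.3·383 + 4.8·180 + 7.9·365 + 4.0·90) / 23.0 = 6520.4 / 23.0 ≈ 283.50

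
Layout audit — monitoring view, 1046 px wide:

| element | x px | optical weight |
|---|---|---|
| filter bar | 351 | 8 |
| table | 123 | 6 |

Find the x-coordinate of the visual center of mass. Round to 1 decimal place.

x ≈ 253.3

Total weight = 8 + 6 = 14.
x-moment: 8·351 + 6·123 = 3546; centroid 3546/14 ≈ 253.29.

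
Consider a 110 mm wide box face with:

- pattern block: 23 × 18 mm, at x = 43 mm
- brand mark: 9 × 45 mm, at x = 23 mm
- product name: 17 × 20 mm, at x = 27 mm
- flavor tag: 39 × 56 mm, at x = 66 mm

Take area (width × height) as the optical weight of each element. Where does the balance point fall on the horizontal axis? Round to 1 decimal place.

Areas → weights: pattern block 23·18 = 414, brand mark 9·45 = 405, product name 17·20 = 340, flavor tag 39·56 = 2184; Σw = 3343.
Σw·x = 414·43 + 405·23 + 340·27 + 2184·66 = 180441, so x̄ = 180441/3343 ≈ 53.98.

x ≈ 54.0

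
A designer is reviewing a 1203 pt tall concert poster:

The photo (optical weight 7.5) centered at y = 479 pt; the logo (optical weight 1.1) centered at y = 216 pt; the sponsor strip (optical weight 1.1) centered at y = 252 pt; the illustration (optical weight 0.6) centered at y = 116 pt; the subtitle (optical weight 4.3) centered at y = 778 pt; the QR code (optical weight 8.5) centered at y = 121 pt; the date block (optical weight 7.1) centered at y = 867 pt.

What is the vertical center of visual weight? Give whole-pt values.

Total weight = 7.5 + 1.1 + 1.1 + 0.6 + 4.3 + 8.5 + 7.1 = 30.2.
Σw·y = 7.5·479 + 1.1·216 + 1.1·252 + 0.6·116 + 4.3·778 + 8.5·121 + 7.1·867 = 14706.5, so ȳ = 14706.5/30.2 ≈ 486.97.

y ≈ 487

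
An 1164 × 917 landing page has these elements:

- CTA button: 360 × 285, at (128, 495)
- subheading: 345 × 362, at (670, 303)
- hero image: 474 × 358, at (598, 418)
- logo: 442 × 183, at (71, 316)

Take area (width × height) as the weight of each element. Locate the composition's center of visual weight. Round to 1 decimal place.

(426.8, 387.2)

Areas: CTA button 360·285 = 102600, subheading 345·362 = 124890, hero image 474·358 = 169692, logo 442·183 = 80886. Total weight = 478068.
x: (102600·128 + 124890·670 + 169692·598 + 80886·71) / 478068 = 204027822 / 478068 ≈ 426.78
y: (102600·495 + 124890·303 + 169692·418 + 80886·316) / 478068 = 185119902 / 478068 ≈ 387.23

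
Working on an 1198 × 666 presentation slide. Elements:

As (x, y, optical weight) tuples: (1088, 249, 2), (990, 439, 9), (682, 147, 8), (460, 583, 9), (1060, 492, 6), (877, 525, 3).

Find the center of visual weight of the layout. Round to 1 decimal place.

(802.0, 416.2)

Σw = 2 + 9 + 8 + 9 + 6 + 3 = 37.
x: (2·1088 + 9·990 + 8·682 + 9·460 + 6·1060 + 3·877) / 37 = 29673 / 37 ≈ 801.97
y: (2·249 + 9·439 + 8·147 + 9·583 + 6·492 + 3·525) / 37 = 15399 / 37 ≈ 416.19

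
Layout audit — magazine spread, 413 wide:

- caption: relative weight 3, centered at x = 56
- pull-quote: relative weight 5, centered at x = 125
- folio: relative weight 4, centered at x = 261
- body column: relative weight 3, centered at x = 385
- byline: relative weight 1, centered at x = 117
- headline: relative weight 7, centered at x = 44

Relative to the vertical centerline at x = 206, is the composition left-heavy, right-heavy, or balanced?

left-heavy

Total weight = 3 + 5 + 4 + 3 + 1 + 7 = 23.
Σw·x = 3417; x̄ = 3417/23 ≈ 148.57.
148.6 vs midline 206 → left-heavy.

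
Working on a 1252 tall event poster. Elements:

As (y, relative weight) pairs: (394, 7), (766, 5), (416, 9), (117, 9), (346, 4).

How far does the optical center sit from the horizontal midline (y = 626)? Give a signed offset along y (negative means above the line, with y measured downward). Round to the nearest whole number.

≈ -250

Weights sum to 7 + 5 + 9 + 9 + 4 = 34.
Σw·y = 7·394 + 5·766 + 9·416 + 9·117 + 4·346 = 12769, so ȳ = 12769/34 ≈ 375.56.
Against y = 626, that's 375.56 − 626 = -250.44.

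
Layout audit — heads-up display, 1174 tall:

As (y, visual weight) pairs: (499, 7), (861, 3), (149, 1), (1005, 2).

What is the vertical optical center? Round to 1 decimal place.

Σw = 7 + 3 + 1 + 2 = 13.
y: (7·499 + 3·861 + 1·149 + 2·1005) / 13 = 8235 / 13 ≈ 633.46

y ≈ 633.5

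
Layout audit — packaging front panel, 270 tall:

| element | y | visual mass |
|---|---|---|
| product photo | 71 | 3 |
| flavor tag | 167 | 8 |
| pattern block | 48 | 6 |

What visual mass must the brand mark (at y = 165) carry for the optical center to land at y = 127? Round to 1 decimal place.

w ≈ 8.5

Known weights sum to 3 + 8 + 6 = 17; their moment is 3·71 + 8·167 + 6·48 = 1837.
Set Σw·y/Σw = 127: (1837 + 165w) = 127·(17 + w).
Solving: w = (127·17 − 1837) / (165 − 127) = 322 / 38 ≈ 8.47.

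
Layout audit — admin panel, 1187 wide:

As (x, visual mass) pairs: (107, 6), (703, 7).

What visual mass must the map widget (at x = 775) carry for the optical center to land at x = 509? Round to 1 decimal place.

w ≈ 4.0

Fixed elements: Σw = 6 + 7 = 13, Σw·x = 6·107 + 7·703 = 5563.
Balance at x = 509 requires (5563 + w·775) / (13 + w) = 509.
So w = (509·13 − 5563)/(775 − 509) = 1054/266 ≈ 3.96.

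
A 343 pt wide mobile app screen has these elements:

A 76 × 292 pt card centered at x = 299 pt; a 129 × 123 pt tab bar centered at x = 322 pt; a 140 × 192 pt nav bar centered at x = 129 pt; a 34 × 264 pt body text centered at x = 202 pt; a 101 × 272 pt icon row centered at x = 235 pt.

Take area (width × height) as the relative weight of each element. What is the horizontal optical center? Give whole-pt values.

Taking area as weight: card 76·292 = 22192, tab bar 129·123 = 15867, nav bar 140·192 = 26880, body text 34·264 = 8976, icon row 101·272 = 27472. Sum 101387.
x: (22192·299 + 15867·322 + 26880·129 + 8976·202 + 27472·235) / 101387 = 23481174 / 101387 ≈ 231.60

x ≈ 232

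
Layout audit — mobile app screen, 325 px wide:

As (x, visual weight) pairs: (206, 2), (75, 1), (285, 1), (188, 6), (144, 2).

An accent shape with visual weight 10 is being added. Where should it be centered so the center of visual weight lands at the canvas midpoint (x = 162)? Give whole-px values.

x ≈ 138

New total weight: (2 + 1 + 1 + 6 + 2) + 10 = 22.
x: need Σw·x = 22·162 = 3564. Existing = 2·206 + 1·75 + 1·285 + 6·188 + 2·144 = 2188. Remainder 1376 / 10 ≈ 137.60.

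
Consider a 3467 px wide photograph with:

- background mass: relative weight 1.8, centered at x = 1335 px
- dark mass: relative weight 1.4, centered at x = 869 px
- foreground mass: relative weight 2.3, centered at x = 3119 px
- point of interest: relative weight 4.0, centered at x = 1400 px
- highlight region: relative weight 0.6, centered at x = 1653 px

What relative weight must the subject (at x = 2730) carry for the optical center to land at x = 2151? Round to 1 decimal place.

w ≈ 7.5

Fixed elements: Σw = 1.8 + 1.4 + 2.3 + 4.0 + 0.6 = 10.1, Σw·x = 1.8·1335 + 1.4·869 + 2.3·3119 + 4.0·1400 + 0.6·1653 = 17385.1.
Set Σw·x/Σw = 2151: (17385.1 + 2730w) = 2151·(10.1 + w).
Solving: w = (2151·10.1 − 17385.1) / (2730 − 2151) = 4340.0 / 579 ≈ 7.50.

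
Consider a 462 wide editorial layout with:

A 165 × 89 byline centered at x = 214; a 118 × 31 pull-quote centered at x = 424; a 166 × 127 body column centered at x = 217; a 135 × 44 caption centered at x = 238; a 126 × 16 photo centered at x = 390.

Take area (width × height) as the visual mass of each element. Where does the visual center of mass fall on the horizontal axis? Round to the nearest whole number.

Taking area as weight: byline 165·89 = 14685, pull-quote 118·31 = 3658, body column 166·127 = 21082, caption 135·44 = 5940, photo 126·16 = 2016. Sum 47381.
Σw·x = 14685·214 + 3658·424 + 21082·217 + 5940·238 + 2016·390 = 11468336, so x̄ = 11468336/47381 ≈ 242.05.

x ≈ 242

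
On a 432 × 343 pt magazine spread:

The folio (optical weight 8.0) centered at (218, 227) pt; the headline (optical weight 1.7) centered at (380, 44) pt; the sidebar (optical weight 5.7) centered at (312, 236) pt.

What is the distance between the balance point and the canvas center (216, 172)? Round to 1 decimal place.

≈ 66.7 pt

Total weight = 8.0 + 1.7 + 5.7 = 15.4.
Σw·x = 8.0·218 + 1.7·380 + 5.7·312 = 4168.4, so x̄ = 4168.4/15.4 ≈ 270.68.
Σw·y = 8.0·227 + 1.7·44 + 5.7·236 = 3236.0, so ȳ = 3236.0/15.4 ≈ 210.13.
Relative to (216, 172): Δ = (54.68, 38.13); |Δ| = √(54.68² + 38.13²) ≈ 66.66.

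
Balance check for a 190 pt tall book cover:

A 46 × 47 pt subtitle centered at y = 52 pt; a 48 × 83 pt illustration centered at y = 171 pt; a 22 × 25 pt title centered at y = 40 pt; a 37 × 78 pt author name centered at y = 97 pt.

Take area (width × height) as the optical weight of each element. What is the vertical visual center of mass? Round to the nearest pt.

Areas: subtitle 46·47 = 2162, illustration 48·83 = 3984, title 22·25 = 550, author name 37·78 = 2886. Total weight = 9582.
y-moment: 2162·52 + 3984·171 + 550·40 + 2886·97 = 1095630; centroid 1095630/9582 ≈ 114.34.

y ≈ 114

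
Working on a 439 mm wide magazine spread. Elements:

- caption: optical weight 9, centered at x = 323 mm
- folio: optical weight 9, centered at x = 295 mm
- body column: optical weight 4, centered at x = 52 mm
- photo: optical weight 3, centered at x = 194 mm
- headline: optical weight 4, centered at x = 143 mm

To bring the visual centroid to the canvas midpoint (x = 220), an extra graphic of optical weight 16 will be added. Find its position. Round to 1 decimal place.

With the extra graphic, Σw becomes 9 + 9 + 4 + 3 + 4 + 16 = 45.
x: need Σw·x = 45·220 = 9900. Existing = 9·323 + 9·295 + 4·52 + 3·194 + 4·143 = 6924. Remainder 2976 / 16 ≈ 186.00.

x ≈ 186.0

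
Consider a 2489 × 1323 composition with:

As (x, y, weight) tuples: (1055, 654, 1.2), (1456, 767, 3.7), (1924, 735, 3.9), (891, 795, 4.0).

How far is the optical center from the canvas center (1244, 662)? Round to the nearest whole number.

≈ 169

Weights sum to 1.2 + 3.7 + 3.9 + 4.0 = 12.8.
Σw·x = 1.2·1055 + 3.7·1456 + 3.9·1924 + 4.0·891 = 17720.8, so x̄ = 17720.8/12.8 ≈ 1384.44.
Σw·y = 1.2·654 + 3.7·767 + 3.9·735 + 4.0·795 = 9669.2, so ȳ = 9669.2/12.8 ≈ 755.41.
Offset from (1244, 662): Δx ≈ 140.44, Δy ≈ 93.41; distance = √(Δx² + Δy²) ≈ 168.66.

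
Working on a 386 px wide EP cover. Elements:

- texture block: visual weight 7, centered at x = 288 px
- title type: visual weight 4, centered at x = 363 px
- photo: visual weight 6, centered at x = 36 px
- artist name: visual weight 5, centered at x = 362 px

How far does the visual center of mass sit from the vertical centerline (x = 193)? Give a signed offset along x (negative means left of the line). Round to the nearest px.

Σw = 7 + 4 + 6 + 5 = 22.
x-moment: 7·288 + 4·363 + 6·36 + 5·362 = 5494; centroid 5494/22 ≈ 249.73.
Difference: 249.73 − 193 ≈ 56.73.

≈ 57 px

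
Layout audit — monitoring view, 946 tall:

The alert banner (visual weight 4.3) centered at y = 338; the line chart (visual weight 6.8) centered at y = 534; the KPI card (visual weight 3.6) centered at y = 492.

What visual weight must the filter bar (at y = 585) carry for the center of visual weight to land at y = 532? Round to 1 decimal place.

Known weights sum to 4.3 + 6.8 + 3.6 = 14.7; their moment is 4.3·338 + 6.8·534 + 3.6·492 = 6855.8.
Balance at y = 532 requires (6855.8 + w·585) / (14.7 + w) = 532.
Solving: w = (532·14.7 − 6855.8) / (585 − 532) = 964.6 / 53 ≈ 18.20.

w ≈ 18.2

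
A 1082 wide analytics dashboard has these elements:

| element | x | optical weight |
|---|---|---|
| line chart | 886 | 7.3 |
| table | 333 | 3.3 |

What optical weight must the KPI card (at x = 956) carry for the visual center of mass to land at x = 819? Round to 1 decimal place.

w ≈ 8.1

Existing Σw = 10.6 (7.3 + 3.3); existing moment 7.3·886 + 3.3·333 = 7566.7.
Set Σw·x/Σw = 819: (7566.7 + 956w) = 819·(10.6 + w).
Rearranging, w·(956 − 819) = 819·10.6 − 7566.7 = 1114.7, so w ≈ 1114.7/137 = 8.14.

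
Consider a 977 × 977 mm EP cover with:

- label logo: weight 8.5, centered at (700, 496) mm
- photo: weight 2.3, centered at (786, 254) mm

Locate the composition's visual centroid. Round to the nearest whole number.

(718, 444)

Σw = 8.5 + 2.3 = 10.8.
x-moment: 8.5·700 + 2.3·786 = 7757.8; centroid 7757.8/10.8 ≈ 718.31.
y-moment: 8.5·496 + 2.3·254 = 4800.2; centroid 4800.2/10.8 ≈ 444.46.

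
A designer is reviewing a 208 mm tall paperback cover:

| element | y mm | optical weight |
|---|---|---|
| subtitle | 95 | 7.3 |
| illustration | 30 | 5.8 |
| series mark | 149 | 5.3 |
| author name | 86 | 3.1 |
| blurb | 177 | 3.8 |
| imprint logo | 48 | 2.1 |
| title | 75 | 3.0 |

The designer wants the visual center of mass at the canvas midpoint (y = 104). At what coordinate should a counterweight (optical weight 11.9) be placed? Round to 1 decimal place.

New total weight: (7.3 + 5.8 + 5.3 + 3.1 + 3.8 + 2.1 + 3.0) + 11.9 = 42.3.
y: need Σw·y = 42.3·104 = 4399.2. Existing = 7.3·95 + 5.8·30 + 5.3·149 + 3.1·86 + 3.8·177 + 2.1·48 + 3.0·75 = 2922.2. Remainder 1477.0 / 11.9 ≈ 124.12.

y ≈ 124.1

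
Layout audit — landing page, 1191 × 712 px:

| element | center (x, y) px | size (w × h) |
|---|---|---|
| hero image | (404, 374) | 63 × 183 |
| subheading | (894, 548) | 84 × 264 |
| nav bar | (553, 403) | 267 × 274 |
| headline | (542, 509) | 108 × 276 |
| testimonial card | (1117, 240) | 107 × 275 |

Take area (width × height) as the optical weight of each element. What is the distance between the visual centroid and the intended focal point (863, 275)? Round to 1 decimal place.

≈ 222.8 px

Areas → weights: hero image 63·183 = 11529, subheading 84·264 = 22176, nav bar 267·274 = 73158, headline 108·276 = 29808, testimonial card 107·275 = 29425; Σw = 166096.
x-moment: 11529·404 + 22176·894 + 73158·553 + 29808·542 + 29425·1117 = 113963095; centroid 113963095/166096 ≈ 686.13.
y-moment: 11529·374 + 22176·548 + 73158·403 + 29808·509 + 29425·240 = 68181240; centroid 68181240/166096 ≈ 410.49.
Relative to (863, 275): Δ = (-176.87, 135.49); |Δ| = √(-176.87² + 135.49²) ≈ 222.81.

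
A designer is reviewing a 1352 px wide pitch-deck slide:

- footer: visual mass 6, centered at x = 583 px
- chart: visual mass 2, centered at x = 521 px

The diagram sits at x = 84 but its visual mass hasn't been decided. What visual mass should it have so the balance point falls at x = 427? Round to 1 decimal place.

Fixed elements: Σw = 6 + 2 = 8, Σw·x = 6·583 + 2·521 = 4540.
Set Σw·x/Σw = 427: (4540 + 84w) = 427·(8 + w).
Rearranging, w·(84 − 427) = 427·8 − 4540 = -1124, so w ≈ -1124/-343 = 3.28.

w ≈ 3.3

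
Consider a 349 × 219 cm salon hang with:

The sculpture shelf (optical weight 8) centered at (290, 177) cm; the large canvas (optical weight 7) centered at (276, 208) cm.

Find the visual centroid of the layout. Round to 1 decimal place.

(283.5, 191.5)

Total weight = 8 + 7 = 15.
Σw·x = 8·290 + 7·276 = 4252, so x̄ = 4252/15 ≈ 283.47.
Σw·y = 8·177 + 7·208 = 2872, so ȳ = 2872/15 ≈ 191.47.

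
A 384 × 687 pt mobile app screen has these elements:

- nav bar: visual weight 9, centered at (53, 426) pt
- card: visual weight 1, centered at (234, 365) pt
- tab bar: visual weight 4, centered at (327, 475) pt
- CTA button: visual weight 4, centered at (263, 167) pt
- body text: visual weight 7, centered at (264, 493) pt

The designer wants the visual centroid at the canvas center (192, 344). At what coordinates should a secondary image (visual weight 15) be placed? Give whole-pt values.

With the secondary image, Σw becomes 9 + 1 + 4 + 4 + 7 + 15 = 40.
x: target moment 40×192 = 7680; current 9·53 + 1·234 + 4·327 + 4·263 + 7·264 = 4919; the secondary image supplies 2761, so x = 2761/15 ≈ 184.07.
y: target moment 40×344 = 13760; current 9·426 + 1·365 + 4·475 + 4·167 + 7·493 = 10218; the secondary image supplies 3542, so y = 3542/15 ≈ 236.13.

(184, 236)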